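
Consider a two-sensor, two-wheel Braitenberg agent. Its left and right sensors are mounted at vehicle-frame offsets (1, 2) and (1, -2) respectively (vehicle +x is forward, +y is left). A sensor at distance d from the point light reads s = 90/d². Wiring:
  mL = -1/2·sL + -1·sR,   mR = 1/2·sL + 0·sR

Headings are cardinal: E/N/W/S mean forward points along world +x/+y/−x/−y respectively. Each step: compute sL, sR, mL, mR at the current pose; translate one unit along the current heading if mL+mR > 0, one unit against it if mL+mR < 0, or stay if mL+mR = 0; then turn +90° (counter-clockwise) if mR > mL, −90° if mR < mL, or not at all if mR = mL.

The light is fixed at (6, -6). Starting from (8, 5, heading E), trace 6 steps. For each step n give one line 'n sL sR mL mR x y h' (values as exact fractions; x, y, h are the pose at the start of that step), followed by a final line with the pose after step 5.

0 45/89 1 -223/178 45/178 8 5 E
1 18/29 10/17 -443/493 9/29 7 5 N
2 45/32 5/8 -85/64 45/64 7 4 W
3 90/97 10/9 -1375/873 45/97 8 4 S
4 45/89 1 -223/178 45/178 8 5 E
5 18/29 10/17 -443/493 9/29 7 5 N
final 7 4 W

n=0: pose=(8,5,E); sL=45/89, sR=1; mL=-223/178, mR=45/178; mL+mR=-1 → advance -1; mR−mL=134/89 → turn +1·90°
n=1: pose=(7,5,N); sL=18/29, sR=10/17; mL=-443/493, mR=9/29; mL+mR=-10/17 → advance -1; mR−mL=596/493 → turn +1·90°
n=2: pose=(7,4,W); sL=45/32, sR=5/8; mL=-85/64, mR=45/64; mL+mR=-5/8 → advance -1; mR−mL=65/32 → turn +1·90°
n=3: pose=(8,4,S); sL=90/97, sR=10/9; mL=-1375/873, mR=45/97; mL+mR=-10/9 → advance -1; mR−mL=1780/873 → turn +1·90°
n=4: pose=(8,5,E); sL=45/89, sR=1; mL=-223/178, mR=45/178; mL+mR=-1 → advance -1; mR−mL=134/89 → turn +1·90°
n=5: pose=(7,5,N); sL=18/29, sR=10/17; mL=-443/493, mR=9/29; mL+mR=-10/17 → advance -1; mR−mL=596/493 → turn +1·90°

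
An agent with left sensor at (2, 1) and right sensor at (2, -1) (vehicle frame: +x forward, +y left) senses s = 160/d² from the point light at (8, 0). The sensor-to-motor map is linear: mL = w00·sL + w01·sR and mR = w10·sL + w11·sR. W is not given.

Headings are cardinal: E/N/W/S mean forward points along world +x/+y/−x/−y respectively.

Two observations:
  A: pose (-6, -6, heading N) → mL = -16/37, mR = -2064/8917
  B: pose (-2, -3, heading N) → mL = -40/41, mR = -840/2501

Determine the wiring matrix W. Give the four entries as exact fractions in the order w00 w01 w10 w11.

0 -1/2 -1 1/2

obs A: pose=(-6,-6,N) → sL=160/241, sR=32/37, mL=-16/37, mR=-2064/8917
obs B: pose=(-2,-3,N) → sL=80/61, sR=80/41, mL=-40/41, mR=-840/2501
sensor matrix S = [[160/241, 32/37], [80/61, 80/41]]; det S = 3594240/22301417
solve [mL_A; mL_B] = S·[w00; w01] and [mR_A; mR_B] = S·[w10; w11]:
  w00 = 0, w01 = -1/2, w10 = -1, w11 = 1/2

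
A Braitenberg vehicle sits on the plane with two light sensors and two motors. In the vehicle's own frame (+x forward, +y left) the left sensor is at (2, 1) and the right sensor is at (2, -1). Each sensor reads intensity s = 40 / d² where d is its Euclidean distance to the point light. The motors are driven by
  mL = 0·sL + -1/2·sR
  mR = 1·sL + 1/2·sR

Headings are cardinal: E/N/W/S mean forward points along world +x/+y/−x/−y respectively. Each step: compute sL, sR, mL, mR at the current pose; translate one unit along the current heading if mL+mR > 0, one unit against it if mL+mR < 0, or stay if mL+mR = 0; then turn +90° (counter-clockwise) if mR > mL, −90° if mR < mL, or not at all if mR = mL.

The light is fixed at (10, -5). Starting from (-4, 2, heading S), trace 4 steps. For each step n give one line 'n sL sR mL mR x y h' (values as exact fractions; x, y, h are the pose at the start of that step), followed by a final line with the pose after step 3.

n=0: pose=(-4,2,S); sL=20/97, sR=4/25; mL=-2/25, mR=694/2425; mL+mR=20/97 → advance +1; mR−mL=888/2425 → turn +1·90°
n=1: pose=(-4,1,E); sL=40/193, sR=40/169; mL=-20/169, mR=10620/32617; mL+mR=40/193 → advance +1; mR−mL=14480/32617 → turn +1·90°
n=2: pose=(-3,1,N); sL=2/13, sR=5/26; mL=-5/52, mR=1/4; mL+mR=2/13 → advance +1; mR−mL=9/26 → turn +1·90°
n=3: pose=(-3,2,W); sL=40/261, sR=40/289; mL=-20/289, mR=16780/75429; mL+mR=40/261 → advance +1; mR−mL=22000/75429 → turn +1·90°

0 20/97 4/25 -2/25 694/2425 -4 2 S
1 40/193 40/169 -20/169 10620/32617 -4 1 E
2 2/13 5/26 -5/52 1/4 -3 1 N
3 40/261 40/289 -20/289 16780/75429 -3 2 W
final -4 2 S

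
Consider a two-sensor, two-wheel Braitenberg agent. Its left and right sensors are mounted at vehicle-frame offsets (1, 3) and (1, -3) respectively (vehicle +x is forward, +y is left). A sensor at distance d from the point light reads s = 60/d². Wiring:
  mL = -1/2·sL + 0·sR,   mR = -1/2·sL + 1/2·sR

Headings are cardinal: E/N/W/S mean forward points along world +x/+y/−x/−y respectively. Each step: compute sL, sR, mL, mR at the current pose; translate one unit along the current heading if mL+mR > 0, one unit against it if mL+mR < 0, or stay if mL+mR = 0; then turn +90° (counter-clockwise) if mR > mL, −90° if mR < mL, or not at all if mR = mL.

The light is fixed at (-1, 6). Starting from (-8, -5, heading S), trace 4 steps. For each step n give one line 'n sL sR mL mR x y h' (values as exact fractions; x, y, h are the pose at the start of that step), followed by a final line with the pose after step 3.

0 3/8 15/61 -3/16 -63/976 -8 -5 S
1 12/17 12/41 -6/17 -144/697 -8 -4 E
2 30/101 30/53 -15/101 720/5353 -9 -4 N
3 60/277 12/29 -30/277 792/8033 -9 -5 W
final -8 -5 S

n=0: pose=(-8,-5,S); sL=3/8, sR=15/61; mL=-3/16, mR=-63/976; mL+mR=-123/488 → advance -1; mR−mL=15/122 → turn +1·90°
n=1: pose=(-8,-4,E); sL=12/17, sR=12/41; mL=-6/17, mR=-144/697; mL+mR=-390/697 → advance -1; mR−mL=6/41 → turn +1·90°
n=2: pose=(-9,-4,N); sL=30/101, sR=30/53; mL=-15/101, mR=720/5353; mL+mR=-75/5353 → advance -1; mR−mL=15/53 → turn +1·90°
n=3: pose=(-9,-5,W); sL=60/277, sR=12/29; mL=-30/277, mR=792/8033; mL+mR=-78/8033 → advance -1; mR−mL=6/29 → turn +1·90°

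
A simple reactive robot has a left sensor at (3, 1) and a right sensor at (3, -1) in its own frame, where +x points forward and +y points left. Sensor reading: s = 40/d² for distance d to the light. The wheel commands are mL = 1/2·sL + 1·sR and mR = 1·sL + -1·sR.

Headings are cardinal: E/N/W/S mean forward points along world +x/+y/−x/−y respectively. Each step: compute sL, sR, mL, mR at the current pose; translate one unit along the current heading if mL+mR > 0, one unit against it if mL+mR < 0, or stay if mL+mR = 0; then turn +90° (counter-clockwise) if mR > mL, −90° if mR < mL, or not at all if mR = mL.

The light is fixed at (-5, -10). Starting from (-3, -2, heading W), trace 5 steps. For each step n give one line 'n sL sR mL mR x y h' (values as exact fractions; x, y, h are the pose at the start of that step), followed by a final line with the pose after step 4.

n=0: pose=(-3,-2,W); sL=4/5, sR=20/41; mL=182/205, mR=64/205; mL+mR=6/5 → advance +1; mR−mL=-118/205 → turn -1·90°
n=1: pose=(-4,-2,N); sL=40/121, sR=8/25; mL=1468/3025, mR=32/3025; mL+mR=60/121 → advance +1; mR−mL=-1436/3025 → turn -1·90°
n=2: pose=(-4,-1,E); sL=10/29, sR=1/2; mL=39/58, mR=-9/58; mL+mR=15/29 → advance +1; mR−mL=-24/29 → turn -1·90°
n=3: pose=(-3,-1,S); sL=8/9, sR=40/37; mL=508/333, mR=-64/333; mL+mR=4/3 → advance +1; mR−mL=-572/333 → turn -1·90°
n=4: pose=(-3,-2,W); sL=4/5, sR=20/41; mL=182/205, mR=64/205; mL+mR=6/5 → advance +1; mR−mL=-118/205 → turn -1·90°

0 4/5 20/41 182/205 64/205 -3 -2 W
1 40/121 8/25 1468/3025 32/3025 -4 -2 N
2 10/29 1/2 39/58 -9/58 -4 -1 E
3 8/9 40/37 508/333 -64/333 -3 -1 S
4 4/5 20/41 182/205 64/205 -3 -2 W
final -4 -2 N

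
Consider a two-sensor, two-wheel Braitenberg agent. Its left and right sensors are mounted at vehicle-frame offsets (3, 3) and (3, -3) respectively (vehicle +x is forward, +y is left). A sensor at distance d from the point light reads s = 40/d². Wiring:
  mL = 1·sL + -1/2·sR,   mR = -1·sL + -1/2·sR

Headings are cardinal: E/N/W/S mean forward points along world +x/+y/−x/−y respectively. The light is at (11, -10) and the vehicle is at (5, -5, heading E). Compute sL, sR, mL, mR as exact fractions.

40/73 40/13 -940/949 -1980/949

left sensor world pos  = (8, -2); dL² = 73
right sensor world pos = (8, -8); dR² = 13
sL = 40/73 = 40/73
sR = 40/13 = 40/13
mL = 1·sL + -1/2·sR = -940/949
mR = -1·sL + -1/2·sR = -1980/949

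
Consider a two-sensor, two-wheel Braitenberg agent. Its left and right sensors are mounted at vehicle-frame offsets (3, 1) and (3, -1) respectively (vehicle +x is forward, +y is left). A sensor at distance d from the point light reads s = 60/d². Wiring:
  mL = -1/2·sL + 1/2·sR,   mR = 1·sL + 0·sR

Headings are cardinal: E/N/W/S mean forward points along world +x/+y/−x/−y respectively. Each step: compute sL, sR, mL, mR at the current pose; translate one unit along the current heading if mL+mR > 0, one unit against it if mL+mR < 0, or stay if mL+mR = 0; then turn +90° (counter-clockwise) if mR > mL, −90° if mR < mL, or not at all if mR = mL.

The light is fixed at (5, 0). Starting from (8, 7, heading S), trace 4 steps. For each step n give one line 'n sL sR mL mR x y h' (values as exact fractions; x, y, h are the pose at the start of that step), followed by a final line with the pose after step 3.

0 15/8 3 9/16 15/8 8 7 S
1 12/17 60/61 144/1037 12/17 8 6 E
2 2/3 30/53 -8/159 2/3 9 6 N
3 60/37 12/13 -168/481 60/37 9 7 W
final 8 7 S

n=0: pose=(8,7,S); sL=15/8, sR=3; mL=9/16, mR=15/8; mL+mR=39/16 → advance +1; mR−mL=21/16 → turn +1·90°
n=1: pose=(8,6,E); sL=12/17, sR=60/61; mL=144/1037, mR=12/17; mL+mR=876/1037 → advance +1; mR−mL=588/1037 → turn +1·90°
n=2: pose=(9,6,N); sL=2/3, sR=30/53; mL=-8/159, mR=2/3; mL+mR=98/159 → advance +1; mR−mL=38/53 → turn +1·90°
n=3: pose=(9,7,W); sL=60/37, sR=12/13; mL=-168/481, mR=60/37; mL+mR=612/481 → advance +1; mR−mL=948/481 → turn +1·90°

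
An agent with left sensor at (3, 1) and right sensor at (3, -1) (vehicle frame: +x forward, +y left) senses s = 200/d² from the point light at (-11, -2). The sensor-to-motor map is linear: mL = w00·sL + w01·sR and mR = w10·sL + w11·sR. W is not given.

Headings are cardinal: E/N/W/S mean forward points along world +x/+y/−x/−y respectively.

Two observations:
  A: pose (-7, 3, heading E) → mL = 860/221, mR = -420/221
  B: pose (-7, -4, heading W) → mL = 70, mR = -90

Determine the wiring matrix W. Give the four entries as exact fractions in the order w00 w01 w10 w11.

1 1/2 1/2 -1

obs A: pose=(-7,3,E) → sL=40/17, sR=40/13, mL=860/221, mR=-420/221
obs B: pose=(-7,-4,W) → sL=20, sR=100, mL=70, mR=-90
sensor matrix S = [[40/17, 40/13], [20, 100]]; det S = 38400/221
solve [mL_A; mL_B] = S·[w00; w01] and [mR_A; mR_B] = S·[w10; w11]:
  w00 = 1, w01 = 1/2, w10 = 1/2, w11 = -1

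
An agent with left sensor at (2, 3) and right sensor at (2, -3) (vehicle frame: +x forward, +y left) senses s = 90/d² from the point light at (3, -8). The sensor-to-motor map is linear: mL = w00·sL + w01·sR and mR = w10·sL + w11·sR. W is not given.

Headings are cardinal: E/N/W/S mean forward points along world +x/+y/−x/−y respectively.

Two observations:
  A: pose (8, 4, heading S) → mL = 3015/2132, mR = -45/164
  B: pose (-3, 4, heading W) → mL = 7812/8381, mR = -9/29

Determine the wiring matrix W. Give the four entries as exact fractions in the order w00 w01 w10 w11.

obs A: pose=(8,4,S) → sL=45/82, sR=45/52, mL=3015/2132, mR=-45/164
obs B: pose=(-3,4,W) → sL=18/29, sR=90/289, mL=7812/8381, mR=-9/29
sensor matrix S = [[45/82, 45/52], [18/29, 90/289]]; det S = -3271995/8934146
solve [mL_A; mL_B] = S·[w00; w01] and [mR_A; mR_B] = S·[w10; w11]:
  w00 = 1, w01 = 1, w10 = -1/2, w11 = 0

1 1 -1/2 0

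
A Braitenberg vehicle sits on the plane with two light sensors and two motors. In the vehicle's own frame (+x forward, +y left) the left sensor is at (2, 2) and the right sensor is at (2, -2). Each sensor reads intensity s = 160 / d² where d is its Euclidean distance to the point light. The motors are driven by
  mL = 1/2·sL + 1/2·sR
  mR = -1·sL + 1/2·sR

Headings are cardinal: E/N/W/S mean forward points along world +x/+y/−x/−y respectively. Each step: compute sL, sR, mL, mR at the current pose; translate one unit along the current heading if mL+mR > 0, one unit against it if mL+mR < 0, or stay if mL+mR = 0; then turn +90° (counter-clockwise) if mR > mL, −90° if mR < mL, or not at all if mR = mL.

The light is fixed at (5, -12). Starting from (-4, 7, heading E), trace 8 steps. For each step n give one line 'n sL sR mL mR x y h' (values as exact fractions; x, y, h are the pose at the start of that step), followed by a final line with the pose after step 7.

n=0: pose=(-4,7,E); sL=16/49, sR=80/169; mL=3312/8281, mR=-744/8281; mL+mR=2568/8281 → advance +1; mR−mL=-24/49 → turn -1·90°
n=1: pose=(-3,7,S); sL=32/65, sR=160/389; mL=11424/25285, mR=-7248/25285; mL+mR=4176/25285 → advance +1; mR−mL=-48/65 → turn -1·90°
n=2: pose=(-3,6,W); sL=40/89, sR=8/25; mL=856/2225, mR=-644/2225; mL+mR=212/2225 → advance +1; mR−mL=-60/89 → turn -1·90°
n=3: pose=(-4,6,N); sL=160/521, sR=160/449; mL=77600/233929, mR=-30160/233929; mL+mR=47440/233929 → advance +1; mR−mL=-240/521 → turn -1·90°
n=4: pose=(-4,7,E); sL=16/49, sR=80/169; mL=3312/8281, mR=-744/8281; mL+mR=2568/8281 → advance +1; mR−mL=-24/49 → turn -1·90°
n=5: pose=(-3,7,S); sL=32/65, sR=160/389; mL=11424/25285, mR=-7248/25285; mL+mR=4176/25285 → advance +1; mR−mL=-48/65 → turn -1·90°
n=6: pose=(-3,6,W); sL=40/89, sR=8/25; mL=856/2225, mR=-644/2225; mL+mR=212/2225 → advance +1; mR−mL=-60/89 → turn -1·90°
n=7: pose=(-4,6,N); sL=160/521, sR=160/449; mL=77600/233929, mR=-30160/233929; mL+mR=47440/233929 → advance +1; mR−mL=-240/521 → turn -1·90°

0 16/49 80/169 3312/8281 -744/8281 -4 7 E
1 32/65 160/389 11424/25285 -7248/25285 -3 7 S
2 40/89 8/25 856/2225 -644/2225 -3 6 W
3 160/521 160/449 77600/233929 -30160/233929 -4 6 N
4 16/49 80/169 3312/8281 -744/8281 -4 7 E
5 32/65 160/389 11424/25285 -7248/25285 -3 7 S
6 40/89 8/25 856/2225 -644/2225 -3 6 W
7 160/521 160/449 77600/233929 -30160/233929 -4 6 N
final -4 7 E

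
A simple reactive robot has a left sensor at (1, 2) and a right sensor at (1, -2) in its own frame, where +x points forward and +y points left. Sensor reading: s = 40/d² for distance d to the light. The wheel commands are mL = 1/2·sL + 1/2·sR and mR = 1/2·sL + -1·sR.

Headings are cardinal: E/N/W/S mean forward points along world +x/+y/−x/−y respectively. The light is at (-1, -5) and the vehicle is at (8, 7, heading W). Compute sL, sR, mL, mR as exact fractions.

left sensor world pos  = (7, 5); dL² = 164
right sensor world pos = (7, 9); dR² = 260
sL = 40/164 = 10/41
sR = 40/260 = 2/13
mL = 1/2·sL + 1/2·sR = 106/533
mR = 1/2·sL + -1·sR = -17/533

10/41 2/13 106/533 -17/533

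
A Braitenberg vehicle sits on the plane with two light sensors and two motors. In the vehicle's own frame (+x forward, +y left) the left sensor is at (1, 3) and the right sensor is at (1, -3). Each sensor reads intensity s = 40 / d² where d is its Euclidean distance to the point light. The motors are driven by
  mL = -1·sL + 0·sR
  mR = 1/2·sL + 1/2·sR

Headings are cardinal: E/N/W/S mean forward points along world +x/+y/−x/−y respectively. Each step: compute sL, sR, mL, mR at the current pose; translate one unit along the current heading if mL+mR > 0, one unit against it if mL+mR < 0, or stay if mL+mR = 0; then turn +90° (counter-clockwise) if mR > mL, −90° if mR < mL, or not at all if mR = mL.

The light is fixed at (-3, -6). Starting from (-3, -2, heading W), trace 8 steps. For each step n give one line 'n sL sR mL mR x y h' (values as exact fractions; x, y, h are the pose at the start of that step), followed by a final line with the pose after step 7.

0 20 4/5 -20 52/5 -3 -2 W
1 8/5 40/13 -8/5 152/65 -2 -2 S
2 1 10 -1 11/2 -2 -3 E
3 40/17 40/41 -40/17 1160/697 -1 -3 N
4 20 20/13 -20 140/13 -1 -4 W
5 40/37 40 -40/37 760/37 0 -4 S
6 5/4 2 -5/4 13/8 0 -5 E
7 8 40/53 -8 232/53 1 -5 N
final 1 -6 W

n=0: pose=(-3,-2,W); sL=20, sR=4/5; mL=-20, mR=52/5; mL+mR=-48/5 → advance -1; mR−mL=152/5 → turn +1·90°
n=1: pose=(-2,-2,S); sL=8/5, sR=40/13; mL=-8/5, mR=152/65; mL+mR=48/65 → advance +1; mR−mL=256/65 → turn +1·90°
n=2: pose=(-2,-3,E); sL=1, sR=10; mL=-1, mR=11/2; mL+mR=9/2 → advance +1; mR−mL=13/2 → turn +1·90°
n=3: pose=(-1,-3,N); sL=40/17, sR=40/41; mL=-40/17, mR=1160/697; mL+mR=-480/697 → advance -1; mR−mL=2800/697 → turn +1·90°
n=4: pose=(-1,-4,W); sL=20, sR=20/13; mL=-20, mR=140/13; mL+mR=-120/13 → advance -1; mR−mL=400/13 → turn +1·90°
n=5: pose=(0,-4,S); sL=40/37, sR=40; mL=-40/37, mR=760/37; mL+mR=720/37 → advance +1; mR−mL=800/37 → turn +1·90°
n=6: pose=(0,-5,E); sL=5/4, sR=2; mL=-5/4, mR=13/8; mL+mR=3/8 → advance +1; mR−mL=23/8 → turn +1·90°
n=7: pose=(1,-5,N); sL=8, sR=40/53; mL=-8, mR=232/53; mL+mR=-192/53 → advance -1; mR−mL=656/53 → turn +1·90°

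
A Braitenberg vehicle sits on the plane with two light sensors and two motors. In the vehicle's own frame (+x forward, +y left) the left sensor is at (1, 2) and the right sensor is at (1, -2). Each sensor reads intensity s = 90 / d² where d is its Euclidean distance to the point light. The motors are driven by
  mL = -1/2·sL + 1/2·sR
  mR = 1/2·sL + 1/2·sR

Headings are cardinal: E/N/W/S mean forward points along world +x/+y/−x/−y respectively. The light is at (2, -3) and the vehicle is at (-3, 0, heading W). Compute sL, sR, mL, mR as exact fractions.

90/37 90/61 -1080/2257 4410/2257

left sensor world pos  = (-4, -2); dL² = 37
right sensor world pos = (-4, 2); dR² = 61
sL = 90/37 = 90/37
sR = 90/61 = 90/61
mL = -1/2·sL + 1/2·sR = -1080/2257
mR = 1/2·sL + 1/2·sR = 4410/2257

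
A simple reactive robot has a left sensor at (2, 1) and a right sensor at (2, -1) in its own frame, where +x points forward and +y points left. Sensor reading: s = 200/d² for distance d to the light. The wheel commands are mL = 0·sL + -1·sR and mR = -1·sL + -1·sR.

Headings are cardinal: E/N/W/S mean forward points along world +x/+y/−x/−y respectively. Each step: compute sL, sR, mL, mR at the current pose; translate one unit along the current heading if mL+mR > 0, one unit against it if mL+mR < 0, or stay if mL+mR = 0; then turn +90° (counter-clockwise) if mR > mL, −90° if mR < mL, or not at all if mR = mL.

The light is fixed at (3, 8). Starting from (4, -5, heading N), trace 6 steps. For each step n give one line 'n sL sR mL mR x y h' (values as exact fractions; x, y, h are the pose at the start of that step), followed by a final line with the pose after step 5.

n=0: pose=(4,-5,N); sL=200/121, sR=8/5; mL=-8/5, mR=-1968/605; mL+mR=-2936/605 → advance -1; mR−mL=-200/121 → turn -1·90°
n=1: pose=(4,-6,E); sL=100/89, sR=100/117; mL=-100/117, mR=-20600/10413; mL+mR=-29500/10413 → advance -1; mR−mL=-100/89 → turn -1·90°
n=2: pose=(3,-6,S); sL=200/257, sR=200/257; mL=-200/257, mR=-400/257; mL+mR=-600/257 → advance -1; mR−mL=-200/257 → turn -1·90°
n=3: pose=(3,-5,W); sL=1, sR=50/37; mL=-50/37, mR=-87/37; mL+mR=-137/37 → advance -1; mR−mL=-1 → turn -1·90°
n=4: pose=(4,-5,N); sL=200/121, sR=8/5; mL=-8/5, mR=-1968/605; mL+mR=-2936/605 → advance -1; mR−mL=-200/121 → turn -1·90°
n=5: pose=(4,-6,E); sL=100/89, sR=100/117; mL=-100/117, mR=-20600/10413; mL+mR=-29500/10413 → advance -1; mR−mL=-100/89 → turn -1·90°

0 200/121 8/5 -8/5 -1968/605 4 -5 N
1 100/89 100/117 -100/117 -20600/10413 4 -6 E
2 200/257 200/257 -200/257 -400/257 3 -6 S
3 1 50/37 -50/37 -87/37 3 -5 W
4 200/121 8/5 -8/5 -1968/605 4 -5 N
5 100/89 100/117 -100/117 -20600/10413 4 -6 E
final 3 -6 S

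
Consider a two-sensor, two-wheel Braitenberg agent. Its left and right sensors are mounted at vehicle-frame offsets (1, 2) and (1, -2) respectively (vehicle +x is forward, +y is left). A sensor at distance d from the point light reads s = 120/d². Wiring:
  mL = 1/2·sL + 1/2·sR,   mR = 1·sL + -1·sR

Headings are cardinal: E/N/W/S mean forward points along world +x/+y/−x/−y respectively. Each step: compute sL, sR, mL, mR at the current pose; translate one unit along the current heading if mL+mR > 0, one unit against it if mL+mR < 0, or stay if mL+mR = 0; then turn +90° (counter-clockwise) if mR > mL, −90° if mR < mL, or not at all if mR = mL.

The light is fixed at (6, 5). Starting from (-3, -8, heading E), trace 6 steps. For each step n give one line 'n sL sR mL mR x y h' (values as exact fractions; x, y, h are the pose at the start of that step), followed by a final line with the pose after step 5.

n=0: pose=(-3,-8,E); sL=24/37, sR=120/289; mL=5688/10693, mR=2496/10693; mL+mR=8184/10693 → advance +1; mR−mL=-3192/10693 → turn -1·90°
n=1: pose=(-2,-8,S); sL=15/29, sR=15/37; mL=495/1073, mR=120/1073; mL+mR=615/1073 → advance +1; mR−mL=-375/1073 → turn -1·90°
n=2: pose=(-2,-9,W); sL=120/337, sR=8/15; mL=2248/5055, mR=-896/5055; mL+mR=1352/5055 → advance +1; mR−mL=-1048/1685 → turn -1·90°
n=3: pose=(-3,-9,N); sL=12/29, sR=60/109; mL=1524/3161, mR=-432/3161; mL+mR=1092/3161 → advance +1; mR−mL=-1956/3161 → turn -1·90°
n=4: pose=(-3,-8,E); sL=24/37, sR=120/289; mL=5688/10693, mR=2496/10693; mL+mR=8184/10693 → advance +1; mR−mL=-3192/10693 → turn -1·90°
n=5: pose=(-2,-8,S); sL=15/29, sR=15/37; mL=495/1073, mR=120/1073; mL+mR=615/1073 → advance +1; mR−mL=-375/1073 → turn -1·90°

0 24/37 120/289 5688/10693 2496/10693 -3 -8 E
1 15/29 15/37 495/1073 120/1073 -2 -8 S
2 120/337 8/15 2248/5055 -896/5055 -2 -9 W
3 12/29 60/109 1524/3161 -432/3161 -3 -9 N
4 24/37 120/289 5688/10693 2496/10693 -3 -8 E
5 15/29 15/37 495/1073 120/1073 -2 -8 S
final -2 -9 W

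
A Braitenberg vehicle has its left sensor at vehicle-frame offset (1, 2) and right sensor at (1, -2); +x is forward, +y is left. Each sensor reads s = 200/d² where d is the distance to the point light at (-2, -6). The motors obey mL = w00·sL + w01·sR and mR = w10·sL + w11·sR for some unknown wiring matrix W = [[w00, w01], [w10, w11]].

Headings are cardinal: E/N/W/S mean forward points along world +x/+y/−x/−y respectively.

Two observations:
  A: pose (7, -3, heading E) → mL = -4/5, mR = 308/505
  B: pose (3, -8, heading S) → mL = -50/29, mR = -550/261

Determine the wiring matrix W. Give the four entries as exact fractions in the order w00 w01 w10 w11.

-1/2 0 1 -1/2

obs A: pose=(7,-3,E) → sL=8/5, sR=200/101, mL=-4/5, mR=308/505
obs B: pose=(3,-8,S) → sL=100/29, sR=100/9, mL=-50/29, mR=-550/261
sensor matrix S = [[8/5, 200/101], [100/29, 100/9]]; det S = 288640/26361
solve [mL_A; mL_B] = S·[w00; w01] and [mR_A; mR_B] = S·[w10; w11]:
  w00 = -1/2, w01 = 0, w10 = 1, w11 = -1/2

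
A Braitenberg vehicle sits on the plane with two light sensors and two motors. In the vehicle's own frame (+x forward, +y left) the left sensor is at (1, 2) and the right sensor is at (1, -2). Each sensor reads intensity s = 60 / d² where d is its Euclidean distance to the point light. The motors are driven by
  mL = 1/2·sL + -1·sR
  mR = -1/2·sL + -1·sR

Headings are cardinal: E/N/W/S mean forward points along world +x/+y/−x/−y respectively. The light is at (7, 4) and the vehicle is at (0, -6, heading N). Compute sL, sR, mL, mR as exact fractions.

10/27 30/53 -545/1431 -1075/1431

left sensor world pos  = (-2, -5); dL² = 162
right sensor world pos = (2, -5); dR² = 106
sL = 60/162 = 10/27
sR = 60/106 = 30/53
mL = 1/2·sL + -1·sR = -545/1431
mR = -1/2·sL + -1·sR = -1075/1431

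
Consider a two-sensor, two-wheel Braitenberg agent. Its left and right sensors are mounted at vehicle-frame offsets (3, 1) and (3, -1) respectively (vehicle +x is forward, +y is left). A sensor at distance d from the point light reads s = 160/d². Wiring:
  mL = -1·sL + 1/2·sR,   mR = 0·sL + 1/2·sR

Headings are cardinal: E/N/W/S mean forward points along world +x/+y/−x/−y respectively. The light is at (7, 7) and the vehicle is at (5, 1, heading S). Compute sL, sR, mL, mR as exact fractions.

left sensor world pos  = (6, -2); dL² = 82
right sensor world pos = (4, -2); dR² = 90
sL = 160/82 = 80/41
sR = 160/90 = 16/9
mL = -1·sL + 1/2·sR = -392/369
mR = 0·sL + 1/2·sR = 8/9

80/41 16/9 -392/369 8/9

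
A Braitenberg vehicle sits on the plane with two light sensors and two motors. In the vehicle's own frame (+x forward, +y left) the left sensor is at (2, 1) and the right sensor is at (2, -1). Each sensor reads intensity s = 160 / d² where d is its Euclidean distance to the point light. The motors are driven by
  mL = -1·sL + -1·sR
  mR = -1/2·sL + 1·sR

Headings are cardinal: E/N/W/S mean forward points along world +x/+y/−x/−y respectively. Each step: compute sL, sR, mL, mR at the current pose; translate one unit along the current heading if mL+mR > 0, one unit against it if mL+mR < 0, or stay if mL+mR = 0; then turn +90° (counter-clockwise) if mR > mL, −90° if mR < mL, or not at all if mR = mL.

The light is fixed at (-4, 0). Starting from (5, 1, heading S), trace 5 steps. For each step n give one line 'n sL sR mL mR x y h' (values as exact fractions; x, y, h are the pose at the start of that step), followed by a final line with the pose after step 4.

0 160/101 32/13 -5312/1313 2192/1313 5 1 S
1 16/13 80/61 -2016/793 552/793 5 2 E
2 32/13 160/97 -5184/1261 528/1261 4 2 N
3 40/9 4 -76/9 16/9 4 1 W
4 160/101 32/13 -5312/1313 2192/1313 5 1 S
final 5 2 E

n=0: pose=(5,1,S); sL=160/101, sR=32/13; mL=-5312/1313, mR=2192/1313; mL+mR=-240/101 → advance -1; mR−mL=7504/1313 → turn +1·90°
n=1: pose=(5,2,E); sL=16/13, sR=80/61; mL=-2016/793, mR=552/793; mL+mR=-24/13 → advance -1; mR−mL=2568/793 → turn +1·90°
n=2: pose=(4,2,N); sL=32/13, sR=160/97; mL=-5184/1261, mR=528/1261; mL+mR=-48/13 → advance -1; mR−mL=5712/1261 → turn +1·90°
n=3: pose=(4,1,W); sL=40/9, sR=4; mL=-76/9, mR=16/9; mL+mR=-20/3 → advance -1; mR−mL=92/9 → turn +1·90°
n=4: pose=(5,1,S); sL=160/101, sR=32/13; mL=-5312/1313, mR=2192/1313; mL+mR=-240/101 → advance -1; mR−mL=7504/1313 → turn +1·90°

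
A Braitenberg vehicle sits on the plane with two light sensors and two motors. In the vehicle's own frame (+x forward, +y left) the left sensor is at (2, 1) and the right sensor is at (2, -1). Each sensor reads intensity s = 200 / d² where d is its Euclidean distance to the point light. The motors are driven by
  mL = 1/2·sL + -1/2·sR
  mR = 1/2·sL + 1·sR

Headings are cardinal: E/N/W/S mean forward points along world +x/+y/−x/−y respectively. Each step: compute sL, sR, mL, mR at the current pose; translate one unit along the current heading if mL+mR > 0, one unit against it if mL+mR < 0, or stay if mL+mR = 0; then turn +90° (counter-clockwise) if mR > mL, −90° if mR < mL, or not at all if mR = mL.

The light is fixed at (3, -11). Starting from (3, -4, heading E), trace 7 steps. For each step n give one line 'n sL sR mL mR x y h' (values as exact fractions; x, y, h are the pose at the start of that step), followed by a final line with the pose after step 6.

0 50/17 5 -35/34 110/17 3 -4 E
1 200/81 40/17 80/1377 4940/1377 4 -4 N
2 4 100/41 32/41 182/41 4 -3 W
3 200/37 200/37 0 300/37 3 -3 S
4 50/17 5 -35/34 110/17 3 -4 E
5 200/81 40/17 80/1377 4940/1377 4 -4 N
6 4 100/41 32/41 182/41 4 -3 W
final 3 -3 S

n=0: pose=(3,-4,E); sL=50/17, sR=5; mL=-35/34, mR=110/17; mL+mR=185/34 → advance +1; mR−mL=15/2 → turn +1·90°
n=1: pose=(4,-4,N); sL=200/81, sR=40/17; mL=80/1377, mR=4940/1377; mL+mR=5020/1377 → advance +1; mR−mL=60/17 → turn +1·90°
n=2: pose=(4,-3,W); sL=4, sR=100/41; mL=32/41, mR=182/41; mL+mR=214/41 → advance +1; mR−mL=150/41 → turn +1·90°
n=3: pose=(3,-3,S); sL=200/37, sR=200/37; mL=0, mR=300/37; mL+mR=300/37 → advance +1; mR−mL=300/37 → turn +1·90°
n=4: pose=(3,-4,E); sL=50/17, sR=5; mL=-35/34, mR=110/17; mL+mR=185/34 → advance +1; mR−mL=15/2 → turn +1·90°
n=5: pose=(4,-4,N); sL=200/81, sR=40/17; mL=80/1377, mR=4940/1377; mL+mR=5020/1377 → advance +1; mR−mL=60/17 → turn +1·90°
n=6: pose=(4,-3,W); sL=4, sR=100/41; mL=32/41, mR=182/41; mL+mR=214/41 → advance +1; mR−mL=150/41 → turn +1·90°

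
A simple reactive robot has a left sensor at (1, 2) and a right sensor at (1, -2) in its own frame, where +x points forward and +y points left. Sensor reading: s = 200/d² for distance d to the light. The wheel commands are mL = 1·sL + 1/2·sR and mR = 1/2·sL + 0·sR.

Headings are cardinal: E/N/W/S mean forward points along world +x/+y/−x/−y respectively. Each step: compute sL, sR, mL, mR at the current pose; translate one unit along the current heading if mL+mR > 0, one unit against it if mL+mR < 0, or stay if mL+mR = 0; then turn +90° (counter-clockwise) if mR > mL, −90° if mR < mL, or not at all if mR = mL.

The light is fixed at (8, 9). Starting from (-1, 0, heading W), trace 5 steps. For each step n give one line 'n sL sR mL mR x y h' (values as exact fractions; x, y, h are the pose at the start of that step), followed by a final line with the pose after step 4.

0 200/221 200/149 51900/32929 100/221 -1 0 W
1 25/26 25/16 725/416 25/52 -2 0 N
2 200/117 200/181 47900/21177 100/117 -2 1 E
3 20/13 100/101 2670/1313 10/13 -1 1 S
4 200/221 200/149 51900/32929 100/221 -1 0 W
final -2 0 N

n=0: pose=(-1,0,W); sL=200/221, sR=200/149; mL=51900/32929, mR=100/221; mL+mR=66800/32929 → advance +1; mR−mL=-37000/32929 → turn -1·90°
n=1: pose=(-2,0,N); sL=25/26, sR=25/16; mL=725/416, mR=25/52; mL+mR=925/416 → advance +1; mR−mL=-525/416 → turn -1·90°
n=2: pose=(-2,1,E); sL=200/117, sR=200/181; mL=47900/21177, mR=100/117; mL+mR=22000/7059 → advance +1; mR−mL=-29800/21177 → turn -1·90°
n=3: pose=(-1,1,S); sL=20/13, sR=100/101; mL=2670/1313, mR=10/13; mL+mR=3680/1313 → advance +1; mR−mL=-1660/1313 → turn -1·90°
n=4: pose=(-1,0,W); sL=200/221, sR=200/149; mL=51900/32929, mR=100/221; mL+mR=66800/32929 → advance +1; mR−mL=-37000/32929 → turn -1·90°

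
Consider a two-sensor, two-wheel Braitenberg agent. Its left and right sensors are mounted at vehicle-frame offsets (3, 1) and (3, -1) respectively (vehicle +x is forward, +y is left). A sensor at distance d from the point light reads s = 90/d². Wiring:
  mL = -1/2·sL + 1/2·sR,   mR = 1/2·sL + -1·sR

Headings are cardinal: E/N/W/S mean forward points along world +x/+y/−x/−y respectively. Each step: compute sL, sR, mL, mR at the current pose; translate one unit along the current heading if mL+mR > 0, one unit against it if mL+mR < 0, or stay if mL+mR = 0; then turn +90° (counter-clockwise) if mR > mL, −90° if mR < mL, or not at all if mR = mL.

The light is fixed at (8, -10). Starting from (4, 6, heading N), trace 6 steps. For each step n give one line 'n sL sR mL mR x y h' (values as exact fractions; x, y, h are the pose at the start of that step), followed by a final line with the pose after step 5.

n=0: pose=(4,6,N); sL=45/193, sR=9/37; mL=36/7141, mR=-1809/14282; mL+mR=-9/74 → advance -1; mR−mL=-1881/14282 → turn -1·90°
n=1: pose=(4,5,E); sL=90/257, sR=90/197; mL=2700/50629, mR=-14265/50629; mL+mR=-45/197 → advance -1; mR−mL=-16965/50629 → turn -1·90°
n=2: pose=(3,5,S); sL=9/16, sR=1/2; mL=-1/32, mR=-7/32; mL+mR=-1/4 → advance -1; mR−mL=-3/16 → turn -1·90°
n=3: pose=(3,6,W); sL=90/289, sR=90/353; mL=-2880/102017, mR=-10125/102017; mL+mR=-45/353 → advance -1; mR−mL=-7245/102017 → turn -1·90°
n=4: pose=(4,6,N); sL=45/193, sR=9/37; mL=36/7141, mR=-1809/14282; mL+mR=-9/74 → advance -1; mR−mL=-1881/14282 → turn -1·90°
n=5: pose=(4,5,E); sL=90/257, sR=90/197; mL=2700/50629, mR=-14265/50629; mL+mR=-45/197 → advance -1; mR−mL=-16965/50629 → turn -1·90°

0 45/193 9/37 36/7141 -1809/14282 4 6 N
1 90/257 90/197 2700/50629 -14265/50629 4 5 E
2 9/16 1/2 -1/32 -7/32 3 5 S
3 90/289 90/353 -2880/102017 -10125/102017 3 6 W
4 45/193 9/37 36/7141 -1809/14282 4 6 N
5 90/257 90/197 2700/50629 -14265/50629 4 5 E
final 3 5 S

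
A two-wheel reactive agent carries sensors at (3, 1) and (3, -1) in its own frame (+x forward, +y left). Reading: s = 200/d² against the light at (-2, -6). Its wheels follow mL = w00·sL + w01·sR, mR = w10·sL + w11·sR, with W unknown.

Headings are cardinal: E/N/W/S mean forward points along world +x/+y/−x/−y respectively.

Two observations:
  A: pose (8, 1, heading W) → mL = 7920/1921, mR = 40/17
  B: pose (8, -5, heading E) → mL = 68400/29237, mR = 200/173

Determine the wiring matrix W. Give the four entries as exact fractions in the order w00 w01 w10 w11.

obs A: pose=(8,1,W) → sL=40/17, sR=200/113, mL=7920/1921, mR=40/17
obs B: pose=(8,-5,E) → sL=200/173, sR=200/169, mL=68400/29237, mR=200/173
sensor matrix S = [[40/17, 200/113], [200/173, 200/169]]; det S = 41472000/56164277
solve [mL_A; mL_B] = S·[w00; w01] and [mR_A; mR_B] = S·[w10; w11]:
  w00 = 1, w01 = 1, w10 = 1, w11 = 0

1 1 1 0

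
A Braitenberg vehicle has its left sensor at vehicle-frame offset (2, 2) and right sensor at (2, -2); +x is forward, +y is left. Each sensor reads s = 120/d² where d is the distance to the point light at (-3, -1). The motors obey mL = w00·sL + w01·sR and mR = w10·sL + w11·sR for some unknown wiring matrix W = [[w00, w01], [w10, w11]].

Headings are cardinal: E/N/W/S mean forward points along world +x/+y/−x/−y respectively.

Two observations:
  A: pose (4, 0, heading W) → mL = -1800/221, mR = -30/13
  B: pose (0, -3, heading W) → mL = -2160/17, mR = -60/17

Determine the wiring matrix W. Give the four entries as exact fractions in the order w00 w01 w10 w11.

-1 -1 -1/2 0

obs A: pose=(4,0,W) → sL=60/13, sR=60/17, mL=-1800/221, mR=-30/13
obs B: pose=(0,-3,W) → sL=120/17, sR=120, mL=-2160/17, mR=-60/17
sensor matrix S = [[60/13, 60/17], [120/17, 120]]; det S = 1987200/3757
solve [mL_A; mL_B] = S·[w00; w01] and [mR_A; mR_B] = S·[w10; w11]:
  w00 = -1, w01 = -1, w10 = -1/2, w11 = 0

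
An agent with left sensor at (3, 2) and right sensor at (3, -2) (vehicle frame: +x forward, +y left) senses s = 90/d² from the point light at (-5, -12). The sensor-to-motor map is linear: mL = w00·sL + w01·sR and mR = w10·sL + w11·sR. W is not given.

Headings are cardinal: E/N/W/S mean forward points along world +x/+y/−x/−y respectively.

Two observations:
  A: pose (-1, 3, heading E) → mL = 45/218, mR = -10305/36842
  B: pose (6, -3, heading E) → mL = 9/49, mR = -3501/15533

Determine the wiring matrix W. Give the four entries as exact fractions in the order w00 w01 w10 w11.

0 1/2 1/2 -1

obs A: pose=(-1,3,E) → sL=45/169, sR=45/109, mL=45/218, mR=-10305/36842
obs B: pose=(6,-3,E) → sL=90/317, sR=18/49, mL=9/49, mR=-3501/15533
sensor matrix S = [[45/169, 45/109], [90/317, 18/49]]; det S = -5550120/286133393
solve [mL_A; mL_B] = S·[w00; w01] and [mR_A; mR_B] = S·[w10; w11]:
  w00 = 0, w01 = 1/2, w10 = 1/2, w11 = -1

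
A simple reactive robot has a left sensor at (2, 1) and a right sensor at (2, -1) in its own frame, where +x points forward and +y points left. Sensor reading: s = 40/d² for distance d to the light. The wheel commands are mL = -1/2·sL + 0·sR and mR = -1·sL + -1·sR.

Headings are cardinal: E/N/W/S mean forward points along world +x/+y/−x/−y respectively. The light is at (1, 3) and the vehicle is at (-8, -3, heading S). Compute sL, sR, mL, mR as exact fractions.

5/16 10/41 -5/32 -365/656

left sensor world pos  = (-7, -5); dL² = 128
right sensor world pos = (-9, -5); dR² = 164
sL = 40/128 = 5/16
sR = 40/164 = 10/41
mL = -1/2·sL + 0·sR = -5/32
mR = -1·sL + -1·sR = -365/656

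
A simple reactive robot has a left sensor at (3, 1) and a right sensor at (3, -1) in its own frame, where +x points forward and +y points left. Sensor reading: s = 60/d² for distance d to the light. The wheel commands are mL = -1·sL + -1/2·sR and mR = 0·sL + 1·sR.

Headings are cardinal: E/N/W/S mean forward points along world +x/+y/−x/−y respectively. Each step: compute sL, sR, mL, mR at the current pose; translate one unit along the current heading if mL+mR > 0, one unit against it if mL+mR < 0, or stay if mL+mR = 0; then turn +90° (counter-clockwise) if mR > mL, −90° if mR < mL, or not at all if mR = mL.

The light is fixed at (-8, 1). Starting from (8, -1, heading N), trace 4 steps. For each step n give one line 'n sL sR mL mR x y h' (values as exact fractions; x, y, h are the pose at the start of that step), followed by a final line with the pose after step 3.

0 30/113 6/29 -1209/3277 6/29 8 -1 N
1 12/37 60/173 -3186/6401 60/173 8 -2 W
2 1/6 15/73 -59/219 15/73 9 -2 S
3 60/401 60/409 -36570/164009 60/409 9 -1 E
final 8 -1 N

n=0: pose=(8,-1,N); sL=30/113, sR=6/29; mL=-1209/3277, mR=6/29; mL+mR=-531/3277 → advance -1; mR−mL=1887/3277 → turn +1·90°
n=1: pose=(8,-2,W); sL=12/37, sR=60/173; mL=-3186/6401, mR=60/173; mL+mR=-966/6401 → advance -1; mR−mL=5406/6401 → turn +1·90°
n=2: pose=(9,-2,S); sL=1/6, sR=15/73; mL=-59/219, mR=15/73; mL+mR=-14/219 → advance -1; mR−mL=104/219 → turn +1·90°
n=3: pose=(9,-1,E); sL=60/401, sR=60/409; mL=-36570/164009, mR=60/409; mL+mR=-12510/164009 → advance -1; mR−mL=60630/164009 → turn +1·90°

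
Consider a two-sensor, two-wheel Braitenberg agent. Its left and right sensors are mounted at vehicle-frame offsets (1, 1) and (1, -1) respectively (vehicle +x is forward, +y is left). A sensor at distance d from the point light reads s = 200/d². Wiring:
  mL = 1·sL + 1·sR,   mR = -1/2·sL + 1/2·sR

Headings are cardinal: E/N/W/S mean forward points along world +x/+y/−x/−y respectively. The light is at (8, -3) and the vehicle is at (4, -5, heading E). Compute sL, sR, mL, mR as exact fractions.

20 100/9 280/9 -40/9

left sensor world pos  = (5, -4); dL² = 10
right sensor world pos = (5, -6); dR² = 18
sL = 200/10 = 20
sR = 200/18 = 100/9
mL = 1·sL + 1·sR = 280/9
mR = -1/2·sL + 1/2·sR = -40/9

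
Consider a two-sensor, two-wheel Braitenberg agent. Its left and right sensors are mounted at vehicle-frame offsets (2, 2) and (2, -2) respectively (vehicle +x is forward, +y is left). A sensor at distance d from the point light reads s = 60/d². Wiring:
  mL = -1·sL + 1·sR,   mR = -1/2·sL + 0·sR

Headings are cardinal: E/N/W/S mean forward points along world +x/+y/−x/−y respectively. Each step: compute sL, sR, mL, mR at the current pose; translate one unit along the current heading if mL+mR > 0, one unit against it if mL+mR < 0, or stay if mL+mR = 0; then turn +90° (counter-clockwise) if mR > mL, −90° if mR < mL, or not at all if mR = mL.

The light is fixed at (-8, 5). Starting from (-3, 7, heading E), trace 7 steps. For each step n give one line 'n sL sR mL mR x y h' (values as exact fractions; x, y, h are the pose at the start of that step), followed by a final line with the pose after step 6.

n=0: pose=(-3,7,E); sL=12/13, sR=60/49; mL=192/637, mR=-6/13; mL+mR=-102/637 → advance -1; mR−mL=-486/637 → turn -1·90°
n=1: pose=(-4,7,S); sL=5/3, sR=15; mL=40/3, mR=-5/6; mL+mR=25/2 → advance +1; mR−mL=-85/6 → turn -1·90°
n=2: pose=(-4,6,W); sL=12, sR=60/13; mL=-96/13, mR=-6; mL+mR=-174/13 → advance -1; mR−mL=18/13 → turn +1·90°
n=3: pose=(-3,6,S); sL=6/5, sR=6; mL=24/5, mR=-3/5; mL+mR=21/5 → advance +1; mR−mL=-27/5 → turn -1·90°
n=4: pose=(-3,5,W); sL=60/13, sR=60/13; mL=0, mR=-30/13; mL+mR=-30/13 → advance -1; mR−mL=-30/13 → turn -1·90°
n=5: pose=(-2,5,N); sL=3, sR=15/17; mL=-36/17, mR=-3/2; mL+mR=-123/34 → advance -1; mR−mL=21/34 → turn +1·90°
n=6: pose=(-2,4,W); sL=12/5, sR=60/17; mL=96/85, mR=-6/5; mL+mR=-6/85 → advance -1; mR−mL=-198/85 → turn -1·90°

0 12/13 60/49 192/637 -6/13 -3 7 E
1 5/3 15 40/3 -5/6 -4 7 S
2 12 60/13 -96/13 -6 -4 6 W
3 6/5 6 24/5 -3/5 -3 6 S
4 60/13 60/13 0 -30/13 -3 5 W
5 3 15/17 -36/17 -3/2 -2 5 N
6 12/5 60/17 96/85 -6/5 -2 4 W
final -1 4 N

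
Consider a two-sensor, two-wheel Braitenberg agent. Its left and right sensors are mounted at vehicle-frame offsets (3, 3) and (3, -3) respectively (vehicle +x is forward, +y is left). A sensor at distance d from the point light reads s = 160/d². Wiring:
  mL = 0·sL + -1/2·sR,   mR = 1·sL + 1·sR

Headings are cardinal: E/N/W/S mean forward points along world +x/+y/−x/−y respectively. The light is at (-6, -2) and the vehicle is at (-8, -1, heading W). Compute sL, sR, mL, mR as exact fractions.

160/29 160/41 -80/41 11200/1189

left sensor world pos  = (-11, -4); dL² = 29
right sensor world pos = (-11, 2); dR² = 41
sL = 160/29 = 160/29
sR = 160/41 = 160/41
mL = 0·sL + -1/2·sR = -80/41
mR = 1·sL + 1·sR = 11200/1189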